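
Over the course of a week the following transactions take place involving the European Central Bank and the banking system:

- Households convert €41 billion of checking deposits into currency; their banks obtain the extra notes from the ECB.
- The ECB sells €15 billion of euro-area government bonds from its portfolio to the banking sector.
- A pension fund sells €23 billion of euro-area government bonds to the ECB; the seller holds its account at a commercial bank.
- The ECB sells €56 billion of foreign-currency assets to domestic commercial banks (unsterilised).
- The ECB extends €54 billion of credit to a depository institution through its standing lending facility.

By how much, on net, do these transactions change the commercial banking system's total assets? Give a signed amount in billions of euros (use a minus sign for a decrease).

Currency withdrawal €41 billion: bank balance sheets shrink → −€41B.
OMO sale (to banks) €15 billion: just an asset swap on bank balance sheets → 0.
Asset purchase (from non-banks) €23 billion: bank balance sheets expand → +€23B.
FX sale €56 billion: just an asset swap on bank balance sheets → 0.
Discount-window loan €54 billion: bank balance sheets expand → +€54B.
Net: −41 + 0 + 23 + 0 + 54 = +€36 billion.

+€36 billion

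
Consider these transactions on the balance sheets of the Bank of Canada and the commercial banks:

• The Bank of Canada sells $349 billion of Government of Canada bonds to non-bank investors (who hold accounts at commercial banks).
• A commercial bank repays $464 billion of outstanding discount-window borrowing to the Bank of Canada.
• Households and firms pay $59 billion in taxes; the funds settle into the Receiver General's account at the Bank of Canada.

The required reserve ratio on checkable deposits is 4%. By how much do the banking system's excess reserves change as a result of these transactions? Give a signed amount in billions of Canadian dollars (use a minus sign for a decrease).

Asset sale (to non-banks) $349 billion: reserves −$349B, deposits −$349B.
Discount-window repayment $464 billion: reserves −$464B, deposits 0.
Government account inflow $59 billion: reserves −$59B, deposits −$59B.
Totals: Δreserves = −$872B, Δdeposits = −$408B.
Δrequired reserves = 4% × −$408B = −$16.32B.
Δexcess reserves = Δreserves − Δrequired = −$872B − (−$16.32B) = -$855.68 billion.

-$855.68 billion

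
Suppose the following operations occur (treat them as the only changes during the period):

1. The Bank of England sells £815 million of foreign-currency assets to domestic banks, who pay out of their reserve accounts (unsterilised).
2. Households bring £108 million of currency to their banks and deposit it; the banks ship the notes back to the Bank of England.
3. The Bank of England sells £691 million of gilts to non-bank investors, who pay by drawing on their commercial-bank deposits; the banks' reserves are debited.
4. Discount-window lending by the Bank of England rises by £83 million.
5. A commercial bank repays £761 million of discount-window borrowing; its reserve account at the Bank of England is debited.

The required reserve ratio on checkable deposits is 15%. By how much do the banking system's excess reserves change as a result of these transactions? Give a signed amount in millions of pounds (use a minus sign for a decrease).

FX sale £815 million: reserves −£815M, deposits 0.
Currency deposit £108 million: reserves +£108M, deposits +£108M.
Asset sale (to non-banks) £691 million: reserves −£691M, deposits −£691M.
Discount-window loan £83 million: reserves +£83M, deposits 0.
Discount-window repayment £761 million: reserves −£761M, deposits 0.
Totals: Δreserves = −£2076M, Δdeposits = −£583M.
Δrequired reserves = 15% × −£583M = −£87.45M.
Δexcess reserves = Δreserves − Δrequired = −£2076M − (−£87.45M) = -£1988.55 million.

-£1988.55 million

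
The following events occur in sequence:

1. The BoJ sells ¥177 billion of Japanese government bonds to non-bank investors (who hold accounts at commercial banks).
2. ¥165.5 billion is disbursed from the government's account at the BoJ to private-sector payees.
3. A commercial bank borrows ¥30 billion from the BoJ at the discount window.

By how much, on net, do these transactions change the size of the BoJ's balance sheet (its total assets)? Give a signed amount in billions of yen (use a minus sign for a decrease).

-¥147 billion

BoJ balance sheet:
  Assets:      Securities −¥177B, Loans to banks +¥30B
  Liabilities: Bank reserves +¥18.5B, Government deposits −¥165.5B
Commercial banking system:
  Assets:      Reserves at CB +¥18.5B
  Liabilities: Checkable deposits −¥11.5B, Borrowings from CB +¥30B
Change in total BoJ assets = -¥147 billion.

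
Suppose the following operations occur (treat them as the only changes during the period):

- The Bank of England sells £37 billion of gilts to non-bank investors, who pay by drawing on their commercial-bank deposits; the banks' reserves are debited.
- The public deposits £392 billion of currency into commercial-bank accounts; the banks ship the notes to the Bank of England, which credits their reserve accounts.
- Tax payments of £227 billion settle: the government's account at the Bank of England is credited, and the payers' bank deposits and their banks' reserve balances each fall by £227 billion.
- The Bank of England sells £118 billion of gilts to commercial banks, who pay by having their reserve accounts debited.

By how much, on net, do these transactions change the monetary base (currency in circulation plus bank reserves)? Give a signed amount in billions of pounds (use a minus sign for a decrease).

-£382 billion

Asset sale (to non-banks) £37 billion: Bank of England balance sheet contracts → −£37B.
Currency deposit £392 billion: just a shift between currency and reserves — both are base money → 0.
Government account inflow £227 billion: reserves shift to a non-base liability → −£227B.
OMO sale (to banks) £118 billion: Bank of England balance sheet contracts → −£118B.
Net: −37 + 0 − 227 − 118 = -£382 billion.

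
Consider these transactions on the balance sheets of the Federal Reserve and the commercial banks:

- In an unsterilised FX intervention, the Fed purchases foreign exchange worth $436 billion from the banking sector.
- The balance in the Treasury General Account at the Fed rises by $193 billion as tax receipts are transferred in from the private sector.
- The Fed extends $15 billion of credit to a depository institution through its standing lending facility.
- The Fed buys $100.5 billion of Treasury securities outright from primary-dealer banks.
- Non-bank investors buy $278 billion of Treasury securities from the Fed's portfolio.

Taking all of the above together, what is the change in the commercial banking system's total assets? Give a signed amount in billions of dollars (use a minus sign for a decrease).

Fed balance sheet:
  Assets:      Securities −$177.5B, Loans to banks +$15B, Foreign assets +$436B
  Liabilities: Bank reserves +$80.5B, Government deposits +$193B
Commercial banking system:
  Assets:      Reserves at CB +$80.5B, Securities −$100.5B, Foreign assets −$436B
  Liabilities: Checkable deposits −$471B, Borrowings from CB +$15B
Change in total bank assets = -$456 billion.

-$456 billion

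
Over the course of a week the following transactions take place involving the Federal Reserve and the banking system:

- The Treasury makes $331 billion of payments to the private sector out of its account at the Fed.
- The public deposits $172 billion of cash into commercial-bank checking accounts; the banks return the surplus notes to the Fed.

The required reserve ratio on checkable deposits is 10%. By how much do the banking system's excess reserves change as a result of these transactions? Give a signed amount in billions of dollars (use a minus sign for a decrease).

+$452.7 billion

Government spending $331 billion: reserves +$331B, deposits +$331B.
Currency deposit $172 billion: reserves +$172B, deposits +$172B.
Totals: Δreserves = +$503B, Δdeposits = +$503B.
Δrequired reserves = 10% × +$503B = +$50.3B.
Δexcess reserves = Δreserves − Δrequired = +$503B − (+$50.3B) = +$452.7 billion.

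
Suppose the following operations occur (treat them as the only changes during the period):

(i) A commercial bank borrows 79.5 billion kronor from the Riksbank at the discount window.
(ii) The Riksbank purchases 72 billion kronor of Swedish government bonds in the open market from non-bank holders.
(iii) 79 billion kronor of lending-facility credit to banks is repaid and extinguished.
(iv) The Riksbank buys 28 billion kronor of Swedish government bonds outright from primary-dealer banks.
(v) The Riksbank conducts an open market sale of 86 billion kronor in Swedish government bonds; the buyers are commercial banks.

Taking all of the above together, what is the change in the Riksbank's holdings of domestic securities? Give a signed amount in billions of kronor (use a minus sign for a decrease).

Discount-window loan 79.5 billion kronor: the Riksbank's securities portfolio is untouched → 0.
Asset purchase (from non-banks) 72 billion kronor: securities added to the Riksbank's portfolio → +72B.
Discount-window repayment 79 billion kronor: the Riksbank's securities portfolio is untouched → 0.
OMO purchase (from banks) 28 billion kronor: securities added to the Riksbank's portfolio → +28B.
OMO sale (to banks) 86 billion kronor: securities removed from the Riksbank's portfolio → −86B.
Net: 0 + 72 + 0 + 28 − 86 = +14 billion.

+14 billion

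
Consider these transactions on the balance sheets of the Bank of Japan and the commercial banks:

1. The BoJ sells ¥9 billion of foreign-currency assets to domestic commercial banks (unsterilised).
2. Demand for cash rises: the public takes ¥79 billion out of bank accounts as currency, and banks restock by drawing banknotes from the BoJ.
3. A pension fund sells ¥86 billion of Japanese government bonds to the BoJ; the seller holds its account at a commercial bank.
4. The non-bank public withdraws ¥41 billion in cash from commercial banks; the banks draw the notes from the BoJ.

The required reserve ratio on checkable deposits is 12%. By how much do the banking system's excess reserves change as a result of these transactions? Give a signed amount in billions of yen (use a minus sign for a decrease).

FX sale ¥9 billion: reserves −¥9B, deposits 0.
Currency withdrawal ¥79 billion: reserves −¥79B, deposits −¥79B.
Asset purchase (from non-banks) ¥86 billion: reserves +¥86B, deposits +¥86B.
Currency withdrawal ¥41 billion: reserves −¥41B, deposits −¥41B.
Totals: Δreserves = −¥43B, Δdeposits = −¥34B.
Δrequired reserves = 12% × −¥34B = −¥4.08B.
Δexcess reserves = Δreserves − Δrequired = −¥43B − (−¥4.08B) = -¥38.92 billion.

-¥38.92 billion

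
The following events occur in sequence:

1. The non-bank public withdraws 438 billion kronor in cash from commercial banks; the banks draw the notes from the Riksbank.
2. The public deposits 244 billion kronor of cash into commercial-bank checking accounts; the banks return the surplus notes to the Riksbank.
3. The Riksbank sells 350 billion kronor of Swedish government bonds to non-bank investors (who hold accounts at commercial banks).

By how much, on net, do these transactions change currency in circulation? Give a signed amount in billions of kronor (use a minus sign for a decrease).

Riksbank balance sheet:
  Assets:      Securities −350B
  Liabilities: Bank reserves −544B, Currency in circulation +194B
So the change in currency in circulation is +194 billion.

+194 billion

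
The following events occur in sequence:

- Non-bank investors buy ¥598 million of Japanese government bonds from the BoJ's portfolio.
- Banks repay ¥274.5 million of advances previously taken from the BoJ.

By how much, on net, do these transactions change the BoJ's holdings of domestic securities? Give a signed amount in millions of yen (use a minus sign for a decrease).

Asset sale (to non-banks) ¥598 million: securities removed from the BoJ's portfolio → −¥598M.
Discount-window repayment ¥274.5 million: the BoJ's securities portfolio is untouched → 0.
Net: −598 + 0 = -¥598 million.

-¥598 million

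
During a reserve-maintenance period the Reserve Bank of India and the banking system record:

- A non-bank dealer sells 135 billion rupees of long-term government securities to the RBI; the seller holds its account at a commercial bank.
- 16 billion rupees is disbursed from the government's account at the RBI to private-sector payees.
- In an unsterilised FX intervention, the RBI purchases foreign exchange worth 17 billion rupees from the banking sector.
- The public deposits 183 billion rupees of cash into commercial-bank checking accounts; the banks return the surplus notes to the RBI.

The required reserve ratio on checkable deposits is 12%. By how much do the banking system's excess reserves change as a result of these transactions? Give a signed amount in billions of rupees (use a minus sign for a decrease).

+310.92 billion

Asset purchase (from non-banks) 135 billion rupees: reserves +135B, deposits +135B.
Government spending 16 billion rupees: reserves +16B, deposits +16B.
FX purchase 17 billion rupees: reserves +17B, deposits 0.
Currency deposit 183 billion rupees: reserves +183B, deposits +183B.
Totals: Δreserves = +351B, Δdeposits = +334B.
Δrequired reserves = 12% × +334B = +40.08B.
Δexcess reserves = Δreserves − Δrequired = +351B − (+40.08B) = +310.92 billion.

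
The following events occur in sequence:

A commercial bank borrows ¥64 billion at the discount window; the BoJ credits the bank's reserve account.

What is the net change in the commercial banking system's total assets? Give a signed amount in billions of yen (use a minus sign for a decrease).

Discount-window loan ¥64 billion: bank balance sheets expand → +¥64B.

+¥64 billion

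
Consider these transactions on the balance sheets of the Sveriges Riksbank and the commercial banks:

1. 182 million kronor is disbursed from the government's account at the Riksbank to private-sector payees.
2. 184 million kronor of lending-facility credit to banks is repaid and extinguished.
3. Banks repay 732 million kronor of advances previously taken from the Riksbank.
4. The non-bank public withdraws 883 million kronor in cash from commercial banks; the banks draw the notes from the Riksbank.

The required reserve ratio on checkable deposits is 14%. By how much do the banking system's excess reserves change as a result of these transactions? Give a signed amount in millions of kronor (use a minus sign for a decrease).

Government spending 182 million kronor: reserves +182M, deposits +182M.
Discount-window repayment 184 million kronor: reserves −184M, deposits 0.
Discount-window repayment 732 million kronor: reserves −732M, deposits 0.
Currency withdrawal 883 million kronor: reserves −883M, deposits −883M.
Totals: Δreserves = −1617M, Δdeposits = −701M.
Δrequired reserves = 14% × −701M = −98.14M.
Δexcess reserves = Δreserves − Δrequired = −1617M − (−98.14M) = -1518.86 million.

-1518.86 million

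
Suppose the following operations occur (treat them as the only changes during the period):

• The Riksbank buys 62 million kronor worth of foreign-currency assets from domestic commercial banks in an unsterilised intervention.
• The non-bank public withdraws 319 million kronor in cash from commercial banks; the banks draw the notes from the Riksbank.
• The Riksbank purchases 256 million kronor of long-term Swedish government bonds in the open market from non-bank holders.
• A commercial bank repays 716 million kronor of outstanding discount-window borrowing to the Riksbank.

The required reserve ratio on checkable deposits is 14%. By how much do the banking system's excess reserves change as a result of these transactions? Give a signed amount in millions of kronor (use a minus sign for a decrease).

FX purchase 62 million kronor: reserves +62M, deposits 0.
Currency withdrawal 319 million kronor: reserves −319M, deposits −319M.
Asset purchase (from non-banks) 256 million kronor: reserves +256M, deposits +256M.
Discount-window repayment 716 million kronor: reserves −716M, deposits 0.
Totals: Δreserves = −717M, Δdeposits = −63M.
Δrequired reserves = 14% × −63M = −8.82M.
Δexcess reserves = Δreserves − Δrequired = −717M − (−8.82M) = -708.18 million.

-708.18 million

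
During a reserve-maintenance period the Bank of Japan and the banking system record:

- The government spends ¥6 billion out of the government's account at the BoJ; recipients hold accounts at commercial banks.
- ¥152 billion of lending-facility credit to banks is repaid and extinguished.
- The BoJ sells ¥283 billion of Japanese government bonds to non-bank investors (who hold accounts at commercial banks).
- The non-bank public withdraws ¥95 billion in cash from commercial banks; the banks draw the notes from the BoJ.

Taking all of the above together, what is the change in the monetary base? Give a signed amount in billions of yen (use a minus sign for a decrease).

-¥429 billion

Government spending ¥6 billion: a non-base liability converts back to reserves → +¥6B.
Discount-window repayment ¥152 billion: BoJ balance sheet contracts → −¥152B.
Asset sale (to non-banks) ¥283 billion: BoJ balance sheet contracts → −¥283B.
Currency withdrawal ¥95 billion: just a shift between currency and reserves — both are base money → 0.
Net: 6 − 152 − 283 + 0 = -¥429 billion.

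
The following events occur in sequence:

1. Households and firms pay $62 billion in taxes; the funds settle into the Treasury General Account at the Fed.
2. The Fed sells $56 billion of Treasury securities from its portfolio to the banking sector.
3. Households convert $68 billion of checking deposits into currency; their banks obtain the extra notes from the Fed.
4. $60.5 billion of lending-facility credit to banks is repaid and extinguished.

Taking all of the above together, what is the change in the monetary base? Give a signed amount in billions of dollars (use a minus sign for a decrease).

Government account inflow $62 billion: reserves shift to a non-base liability → −$62B.
OMO sale (to banks) $56 billion: Fed balance sheet contracts → −$56B.
Currency withdrawal $68 billion: just a shift between currency and reserves — both are base money → 0.
Discount-window repayment $60.5 billion: Fed balance sheet contracts → −$60.5B.
Net: −62 − 56 + 0 − 60.5 = -$178.5 billion.

-$178.5 billion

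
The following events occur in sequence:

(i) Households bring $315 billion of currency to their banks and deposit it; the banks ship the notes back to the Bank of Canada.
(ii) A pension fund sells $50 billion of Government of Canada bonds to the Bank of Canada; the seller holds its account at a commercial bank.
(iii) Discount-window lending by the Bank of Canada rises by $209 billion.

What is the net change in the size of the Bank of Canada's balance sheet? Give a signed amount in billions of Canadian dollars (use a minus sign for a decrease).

Currency deposit $315 billion: only the composition of liabilities changes → 0.
Asset purchase (from non-banks) $50 billion: a Bank of Canada asset is acquired → +$50B.
Discount-window loan $209 billion: a Bank of Canada asset is acquired → +$209B.
Net: 0 + 50 + 209 = +$259 billion.

+$259 billion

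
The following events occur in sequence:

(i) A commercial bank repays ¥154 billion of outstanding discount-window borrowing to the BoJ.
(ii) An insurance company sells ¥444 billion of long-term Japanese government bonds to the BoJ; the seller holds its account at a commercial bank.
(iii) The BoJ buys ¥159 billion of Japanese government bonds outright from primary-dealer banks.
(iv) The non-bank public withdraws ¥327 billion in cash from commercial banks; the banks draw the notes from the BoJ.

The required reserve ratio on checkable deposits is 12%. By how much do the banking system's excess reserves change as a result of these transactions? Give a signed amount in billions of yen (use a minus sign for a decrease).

Discount-window repayment ¥154 billion: reserves −¥154B, deposits 0.
Asset purchase (from non-banks) ¥444 billion: reserves +¥444B, deposits +¥444B.
OMO purchase (from banks) ¥159 billion: reserves +¥159B, deposits 0.
Currency withdrawal ¥327 billion: reserves −¥327B, deposits −¥327B.
Totals: Δreserves = +¥122B, Δdeposits = +¥117B.
Δrequired reserves = 12% × +¥117B = +¥14.04B.
Δexcess reserves = Δreserves − Δrequired = +¥122B − (+¥14.04B) = +¥107.96 billion.

+¥107.96 billion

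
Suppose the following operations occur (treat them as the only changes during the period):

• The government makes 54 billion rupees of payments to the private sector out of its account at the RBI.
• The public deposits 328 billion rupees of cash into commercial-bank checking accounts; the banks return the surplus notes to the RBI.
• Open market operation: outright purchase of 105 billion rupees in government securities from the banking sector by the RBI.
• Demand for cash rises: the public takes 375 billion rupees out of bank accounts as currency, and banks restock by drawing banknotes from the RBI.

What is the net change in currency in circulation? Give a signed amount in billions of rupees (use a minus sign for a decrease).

+47 billion

Government spending 54 billion rupees: no currency enters or leaves circulation → 0.
Currency deposit 328 billion rupees: notes return to the central bank → −328B.
OMO purchase (from banks) 105 billion rupees: no currency enters or leaves circulation → 0.
Currency withdrawal 375 billion rupees: notes leave the central bank → +375B.
Net: 0 − 328 + 0 + 375 = +47 billion.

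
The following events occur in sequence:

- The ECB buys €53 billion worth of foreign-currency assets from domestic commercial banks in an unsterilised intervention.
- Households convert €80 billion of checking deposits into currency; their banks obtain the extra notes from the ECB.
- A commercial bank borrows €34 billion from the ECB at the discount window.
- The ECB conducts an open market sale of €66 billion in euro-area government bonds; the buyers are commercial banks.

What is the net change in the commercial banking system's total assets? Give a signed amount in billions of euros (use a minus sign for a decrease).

ECB balance sheet:
  Assets:      Securities −€66B, Loans to banks +€34B, Foreign assets +€53B
  Liabilities: Bank reserves −€59B, Currency in circulation +€80B
Commercial banking system:
  Assets:      Reserves at CB −€59B, Securities +€66B, Foreign assets −€53B
  Liabilities: Checkable deposits −€80B, Borrowings from CB +€34B
Change in total bank assets = -€46 billion.

-€46 billion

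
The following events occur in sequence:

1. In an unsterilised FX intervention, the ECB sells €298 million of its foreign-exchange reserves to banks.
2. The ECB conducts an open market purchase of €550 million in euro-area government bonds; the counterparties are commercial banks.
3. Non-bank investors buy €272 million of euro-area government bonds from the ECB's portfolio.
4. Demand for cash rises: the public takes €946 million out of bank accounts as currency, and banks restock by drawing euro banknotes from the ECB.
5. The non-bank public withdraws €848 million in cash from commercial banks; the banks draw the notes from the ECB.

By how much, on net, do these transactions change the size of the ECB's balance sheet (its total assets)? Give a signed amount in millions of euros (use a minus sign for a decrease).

FX sale €298 million: an ECB asset is shed → −€298M.
OMO purchase (from banks) €550 million: an ECB asset is acquired → +€550M.
Asset sale (to non-banks) €272 million: an ECB asset is shed → −€272M.
Currency withdrawal €946 million: only the composition of liabilities changes → 0.
Currency withdrawal €848 million: only the composition of liabilities changes → 0.
Net: −298 + 550 − 272 + 0 + 0 = -€20 million.

-€20 million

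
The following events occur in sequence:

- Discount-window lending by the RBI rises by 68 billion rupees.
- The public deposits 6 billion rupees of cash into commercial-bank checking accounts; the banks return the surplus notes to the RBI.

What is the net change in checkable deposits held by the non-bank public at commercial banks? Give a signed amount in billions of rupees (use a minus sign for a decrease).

+6 billion

RBI balance sheet:
  Assets:      Loans to banks +68B
  Liabilities: Bank reserves +74B, Currency in circulation −6B
Commercial banking system:
  Assets:      Reserves at CB +74B
  Liabilities: Checkable deposits +6B, Borrowings from CB +68B
So the change in checkable deposits held by the non-bank public at commercial banks is +6 billion.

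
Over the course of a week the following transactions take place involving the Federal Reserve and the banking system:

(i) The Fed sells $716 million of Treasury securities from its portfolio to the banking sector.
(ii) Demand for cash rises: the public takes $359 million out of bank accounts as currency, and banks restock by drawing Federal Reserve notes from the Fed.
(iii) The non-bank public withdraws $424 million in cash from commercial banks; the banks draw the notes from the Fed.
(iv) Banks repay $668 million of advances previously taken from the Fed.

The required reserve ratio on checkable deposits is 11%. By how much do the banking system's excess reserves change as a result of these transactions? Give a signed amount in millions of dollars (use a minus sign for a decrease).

-$2080.87 million

OMO sale (to banks) $716 million: reserves −$716M, deposits 0.
Currency withdrawal $359 million: reserves −$359M, deposits −$359M.
Currency withdrawal $424 million: reserves −$424M, deposits −$424M.
Discount-window repayment $668 million: reserves −$668M, deposits 0.
Totals: Δreserves = −$2167M, Δdeposits = −$783M.
Δrequired reserves = 11% × −$783M = −$86.13M.
Δexcess reserves = Δreserves − Δrequired = −$2167M − (−$86.13M) = -$2080.87 million.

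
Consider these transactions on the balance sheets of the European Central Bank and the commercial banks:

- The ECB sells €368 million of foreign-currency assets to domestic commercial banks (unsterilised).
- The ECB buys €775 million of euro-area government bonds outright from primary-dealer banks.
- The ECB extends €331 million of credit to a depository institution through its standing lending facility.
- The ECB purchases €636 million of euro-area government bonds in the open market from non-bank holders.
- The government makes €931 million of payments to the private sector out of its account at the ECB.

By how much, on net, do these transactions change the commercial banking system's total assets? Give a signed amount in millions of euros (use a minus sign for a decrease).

ECB balance sheet:
  Assets:      Securities +€1411M, Loans to banks +€331M, Foreign assets −€368M
  Liabilities: Bank reserves +€2305M, Government deposits −€931M
Commercial banking system:
  Assets:      Reserves at CB +€2305M, Securities −€775M, Foreign assets +€368M
  Liabilities: Checkable deposits +€1567M, Borrowings from CB +€331M
Change in total bank assets = +€1898 million.

+€1898 million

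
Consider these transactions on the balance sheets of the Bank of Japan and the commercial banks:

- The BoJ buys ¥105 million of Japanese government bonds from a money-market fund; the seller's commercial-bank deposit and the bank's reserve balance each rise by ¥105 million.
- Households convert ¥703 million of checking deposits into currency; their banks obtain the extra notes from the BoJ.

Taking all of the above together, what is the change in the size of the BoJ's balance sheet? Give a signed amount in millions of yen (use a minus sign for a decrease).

Asset purchase (from non-banks) ¥105 million: a BoJ asset is acquired → +¥105M.
Currency withdrawal ¥703 million: only the composition of liabilities changes → 0.
Net: 105 + 0 = +¥105 million.

+¥105 million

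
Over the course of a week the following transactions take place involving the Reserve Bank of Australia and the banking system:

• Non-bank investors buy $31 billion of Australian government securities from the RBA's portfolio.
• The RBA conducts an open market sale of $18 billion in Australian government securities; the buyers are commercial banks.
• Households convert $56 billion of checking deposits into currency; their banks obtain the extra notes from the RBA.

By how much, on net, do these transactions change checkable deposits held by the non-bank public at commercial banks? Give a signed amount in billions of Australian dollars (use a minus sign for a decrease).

RBA balance sheet:
  Assets:      Securities −$49B
  Liabilities: Bank reserves −$105B, Currency in circulation +$56B
Commercial banking system:
  Assets:      Reserves at CB −$105B, Securities +$18B
  Liabilities: Checkable deposits −$87B
So the change in checkable deposits held by the non-bank public at commercial banks is -$87 billion.

-$87 billion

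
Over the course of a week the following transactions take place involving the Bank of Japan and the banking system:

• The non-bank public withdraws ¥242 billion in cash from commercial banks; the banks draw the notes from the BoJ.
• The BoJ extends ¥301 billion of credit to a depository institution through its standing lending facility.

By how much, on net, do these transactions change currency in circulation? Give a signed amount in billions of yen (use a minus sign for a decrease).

Currency withdrawal ¥242 billion: notes leave the central bank → +¥242B.
Discount-window loan ¥301 billion: no currency enters or leaves circulation → 0.
Net: 242 + 0 = +¥242 billion.

+¥242 billion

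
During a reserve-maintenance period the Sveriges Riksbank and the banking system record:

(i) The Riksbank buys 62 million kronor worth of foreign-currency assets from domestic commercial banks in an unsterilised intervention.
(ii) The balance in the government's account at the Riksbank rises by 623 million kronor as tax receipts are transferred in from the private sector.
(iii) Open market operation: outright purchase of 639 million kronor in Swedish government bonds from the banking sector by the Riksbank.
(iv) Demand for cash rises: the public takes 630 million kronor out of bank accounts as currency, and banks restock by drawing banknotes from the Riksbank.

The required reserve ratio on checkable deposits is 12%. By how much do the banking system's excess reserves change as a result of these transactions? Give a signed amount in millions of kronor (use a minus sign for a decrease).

FX purchase 62 million kronor: reserves +62M, deposits 0.
Government account inflow 623 million kronor: reserves −623M, deposits −623M.
OMO purchase (from banks) 639 million kronor: reserves +639M, deposits 0.
Currency withdrawal 630 million kronor: reserves −630M, deposits −630M.
Totals: Δreserves = −552M, Δdeposits = −1253M.
Δrequired reserves = 12% × −1253M = −150.36M.
Δexcess reserves = Δreserves − Δrequired = −552M − (−150.36M) = -401.64 million.

-401.64 million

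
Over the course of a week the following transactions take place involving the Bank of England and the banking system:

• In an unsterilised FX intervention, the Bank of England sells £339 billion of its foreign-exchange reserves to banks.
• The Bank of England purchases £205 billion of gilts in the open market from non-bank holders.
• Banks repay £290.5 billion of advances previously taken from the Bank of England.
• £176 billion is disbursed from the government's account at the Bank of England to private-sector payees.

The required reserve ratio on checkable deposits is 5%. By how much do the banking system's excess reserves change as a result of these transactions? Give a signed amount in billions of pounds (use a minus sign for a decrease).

-£267.55 billion

FX sale £339 billion: reserves −£339B, deposits 0.
Asset purchase (from non-banks) £205 billion: reserves +£205B, deposits +£205B.
Discount-window repayment £290.5 billion: reserves −£290.5B, deposits 0.
Government spending £176 billion: reserves +£176B, deposits +£176B.
Totals: Δreserves = −£248.5B, Δdeposits = +£381B.
Δrequired reserves = 5% × +£381B = +£19.05B.
Δexcess reserves = Δreserves − Δrequired = −£248.5B − (+£19.05B) = -£267.55 billion.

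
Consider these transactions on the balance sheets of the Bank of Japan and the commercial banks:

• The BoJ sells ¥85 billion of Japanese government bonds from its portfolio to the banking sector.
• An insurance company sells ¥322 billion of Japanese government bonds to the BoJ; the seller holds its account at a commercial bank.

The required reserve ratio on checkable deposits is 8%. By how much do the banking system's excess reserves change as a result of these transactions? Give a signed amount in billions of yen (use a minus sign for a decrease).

+¥211.24 billion

OMO sale (to banks) ¥85 billion: reserves −¥85B, deposits 0.
Asset purchase (from non-banks) ¥322 billion: reserves +¥322B, deposits +¥322B.
Totals: Δreserves = +¥237B, Δdeposits = +¥322B.
Δrequired reserves = 8% × +¥322B = +¥25.76B.
Δexcess reserves = Δreserves − Δrequired = +¥237B − (+¥25.76B) = +¥211.24 billion.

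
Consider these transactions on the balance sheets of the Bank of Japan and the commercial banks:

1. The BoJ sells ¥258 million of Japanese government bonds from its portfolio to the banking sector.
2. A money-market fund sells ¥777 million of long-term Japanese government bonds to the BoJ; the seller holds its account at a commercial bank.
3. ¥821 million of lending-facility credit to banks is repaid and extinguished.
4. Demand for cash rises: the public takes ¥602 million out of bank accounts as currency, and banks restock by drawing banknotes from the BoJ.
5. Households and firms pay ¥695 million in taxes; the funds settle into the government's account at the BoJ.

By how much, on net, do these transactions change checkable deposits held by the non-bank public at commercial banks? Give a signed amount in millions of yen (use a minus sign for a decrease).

-¥520 million

BoJ balance sheet:
  Assets:      Securities +¥519M, Loans to banks −¥821M
  Liabilities: Bank reserves −¥1599M, Currency in circulation +¥602M, Government deposits +¥695M
Commercial banking system:
  Assets:      Reserves at CB −¥1599M, Securities +¥258M
  Liabilities: Checkable deposits −¥520M, Borrowings from CB −¥821M
So the change in checkable deposits held by the non-bank public at commercial banks is -¥520 million.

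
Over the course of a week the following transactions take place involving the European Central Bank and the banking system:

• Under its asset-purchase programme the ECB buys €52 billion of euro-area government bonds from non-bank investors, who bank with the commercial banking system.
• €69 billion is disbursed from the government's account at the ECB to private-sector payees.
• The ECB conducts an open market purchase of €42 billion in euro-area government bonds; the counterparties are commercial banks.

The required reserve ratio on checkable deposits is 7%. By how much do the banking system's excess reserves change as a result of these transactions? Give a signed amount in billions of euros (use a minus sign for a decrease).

+€154.53 billion

Asset purchase (from non-banks) €52 billion: reserves +€52B, deposits +€52B.
Government spending €69 billion: reserves +€69B, deposits +€69B.
OMO purchase (from banks) €42 billion: reserves +€42B, deposits 0.
Totals: Δreserves = +€163B, Δdeposits = +€121B.
Δrequired reserves = 7% × +€121B = +€8.47B.
Δexcess reserves = Δreserves − Δrequired = +€163B − (+€8.47B) = +€154.53 billion.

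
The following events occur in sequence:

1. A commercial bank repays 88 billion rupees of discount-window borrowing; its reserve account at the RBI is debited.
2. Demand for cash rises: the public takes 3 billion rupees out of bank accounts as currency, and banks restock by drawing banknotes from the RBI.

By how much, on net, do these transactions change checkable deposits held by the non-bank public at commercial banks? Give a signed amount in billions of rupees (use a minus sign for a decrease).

-3 billion

RBI balance sheet:
  Assets:      Loans to banks −88B
  Liabilities: Bank reserves −91B, Currency in circulation +3B
Commercial banking system:
  Assets:      Reserves at CB −91B
  Liabilities: Checkable deposits −3B, Borrowings from CB −88B
So the change in checkable deposits held by the non-bank public at commercial banks is -3 billion.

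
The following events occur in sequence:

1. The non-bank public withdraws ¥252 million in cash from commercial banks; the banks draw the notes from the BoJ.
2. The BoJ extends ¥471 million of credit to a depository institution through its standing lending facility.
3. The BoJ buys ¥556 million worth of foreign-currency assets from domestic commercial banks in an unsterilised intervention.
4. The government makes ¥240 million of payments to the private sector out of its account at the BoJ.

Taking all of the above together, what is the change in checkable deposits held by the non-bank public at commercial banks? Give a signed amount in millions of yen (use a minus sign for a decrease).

BoJ balance sheet:
  Assets:      Loans to banks +¥471M, Foreign assets +¥556M
  Liabilities: Bank reserves +¥1015M, Currency in circulation +¥252M, Government deposits −¥240M
Commercial banking system:
  Assets:      Reserves at CB +¥1015M, Foreign assets −¥556M
  Liabilities: Checkable deposits −¥12M, Borrowings from CB +¥471M
So the change in checkable deposits held by the non-bank public at commercial banks is -¥12 million.

-¥12 million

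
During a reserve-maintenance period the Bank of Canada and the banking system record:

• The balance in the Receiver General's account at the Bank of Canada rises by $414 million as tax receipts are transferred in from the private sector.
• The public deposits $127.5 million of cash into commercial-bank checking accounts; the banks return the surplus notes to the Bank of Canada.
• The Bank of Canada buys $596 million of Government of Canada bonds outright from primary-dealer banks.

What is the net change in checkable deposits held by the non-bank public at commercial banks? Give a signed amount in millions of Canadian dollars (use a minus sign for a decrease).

Government account inflow $414 million: non-bank counterparties' bank balances fall → −$414M.
Currency deposit $127.5 million: non-bank counterparties' bank balances rise → +$127.5M.
OMO purchase (from banks) $596 million: the counterparty is a bank, so public deposits are unchanged → 0.
Net: −414 + 127.5 + 0 = -$286.5 million.

-$286.5 million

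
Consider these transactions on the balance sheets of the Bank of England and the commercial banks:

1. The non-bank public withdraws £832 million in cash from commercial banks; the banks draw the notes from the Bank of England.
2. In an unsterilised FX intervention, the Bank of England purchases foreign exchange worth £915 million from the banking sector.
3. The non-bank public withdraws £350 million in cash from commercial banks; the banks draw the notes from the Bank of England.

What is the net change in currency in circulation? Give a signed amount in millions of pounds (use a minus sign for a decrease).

Bank of England balance sheet:
  Assets:      Foreign assets +£915M
  Liabilities: Bank reserves −£267M, Currency in circulation +£1182M
Commercial banking system:
  Assets:      Reserves at CB −£267M, Foreign assets −£915M
  Liabilities: Checkable deposits −£1182M
So the change in currency in circulation is +£1182 million.

+£1182 million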